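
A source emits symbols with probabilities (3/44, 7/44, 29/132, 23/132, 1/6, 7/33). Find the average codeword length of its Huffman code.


Huffman construction (repeatedly merge the two least-probable nodes; each merge adds 1 bit to every symbol beneath it): 3/44 + 7/44 = 5/22; 1/6 + 23/132 = 15/44; 7/33 + 29/132 = 19/44; 5/22 + 15/44 = 25/44; 19/44 + 25/44 = 1. Resulting codeword lengths (in the order the probabilities were given): (3, 3, 2, 3, 3, 2). L_avg = sum(p_i * l_i) = 3/44*3 + 7/44*3 + 29/132*2 + 23/132*3 + 1/6*3 + 7/33*2 = 113/44 = 2.5682

2.5682 bits


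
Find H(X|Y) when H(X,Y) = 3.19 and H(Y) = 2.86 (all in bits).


H(X|Y) = H(X,Y) - H(Y) = 3.19 - 2.86 = 0.33

0.33 bits


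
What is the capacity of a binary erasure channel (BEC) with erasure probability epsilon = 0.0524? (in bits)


C = 1 - epsilon = 1 - 0.0524 = 0.9476

0.9476 bits


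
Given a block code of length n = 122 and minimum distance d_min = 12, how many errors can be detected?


Detection capability = d_min - 1 = 12 - 1 = 11

11 errors


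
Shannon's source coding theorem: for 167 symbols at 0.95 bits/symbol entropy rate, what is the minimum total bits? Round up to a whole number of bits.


Minimum bits >= n * H = 167 * 0.95 = 158.65, rounded up to a whole number of bits = 159

159 bits


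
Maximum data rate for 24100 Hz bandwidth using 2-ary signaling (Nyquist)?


Rate = 2 * B * log2(M) = 2 * 24100 * 1.0 = 48200.0

48200.0 bps


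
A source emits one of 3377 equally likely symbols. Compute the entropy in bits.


H = log2(n) = log2(3377) = 11.7215

11.7215 bits


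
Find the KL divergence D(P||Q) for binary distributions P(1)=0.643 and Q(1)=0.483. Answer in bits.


KL = p*log2(p/q) + (1-p)*log2((1-p)/(1-q)) = 0.643*log2(0.643/0.483) + 0.357*log2(0.357/0.517) = 0.0747

0.0747 bits


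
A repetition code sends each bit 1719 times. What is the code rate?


Rate = k/n = 1/1719

1/1719


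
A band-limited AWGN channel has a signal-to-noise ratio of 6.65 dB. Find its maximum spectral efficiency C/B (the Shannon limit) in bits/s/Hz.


SNR_linear = 10^(6.65/10) = 4.6238; C/B = log2(1 + SNR_linear) = log2(1 + 4.6238) = 2.4915

2.4915 bits/s/Hz


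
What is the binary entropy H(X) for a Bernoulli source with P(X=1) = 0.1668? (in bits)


H = -p*log2(p) - (1-p)*log2(1-p). -0.1668*log2(0.1668) = 0.430979; -0.8332*log2(0.8332) = 0.219353. H = 0.430979 + 0.219353 = 0.6503

0.6503 bits


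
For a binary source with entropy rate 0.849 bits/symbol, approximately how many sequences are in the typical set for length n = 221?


log2|A_typical| = nH = 221 * 0.849 = 187.629, so |A_typical| ~ 2^187.629 = 3.034e+56

3.034e+56


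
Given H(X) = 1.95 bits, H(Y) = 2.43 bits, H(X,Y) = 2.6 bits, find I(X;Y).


I(X;Y) = H(X) + H(Y) - H(X,Y) = 1.95 + 2.43 - 2.6 = 1.78

1.78 bits


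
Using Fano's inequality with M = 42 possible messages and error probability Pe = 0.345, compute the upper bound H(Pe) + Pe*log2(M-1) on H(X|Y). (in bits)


H(Pe) = -Pe*log2(Pe) - (1-Pe)*log2(1-Pe) = -0.345*log2(0.345) - 0.655*log2(0.655) = 0.529689 + 0.399834 = 0.9295. Pe*log2(M-1) = 0.345*log2(41) = 1.848355. Bound = H(Pe) + Pe*log2(M-1) = 0.529689 + 0.399834 + 1.848355 = 2.7779

2.7779 bits


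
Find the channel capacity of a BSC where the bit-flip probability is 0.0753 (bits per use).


H(p) = -p*log2(p) - (1-p)*log2(1-p) = -0.0753*log2(0.0753) - 0.9247*log2(0.9247) = 0.280960 + 0.104438 = 0.3854. C = 1 - H(p) = 1 - 0.3854 = 0.6146

0.6146 bits


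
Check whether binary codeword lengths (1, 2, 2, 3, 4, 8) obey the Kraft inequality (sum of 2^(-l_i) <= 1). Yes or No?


Kraft sum = sum(2^(-l_i)) = 1.1914, need <= 1. Result: violated (a binary prefix-free code with these lengths cannot exist)

No


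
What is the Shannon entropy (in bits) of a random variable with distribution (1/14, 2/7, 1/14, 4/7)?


H = -sum(p_i * log2(p_i)). Terms: -(1/14)*log2(1/14) = 0.271954; -(2/7)*log2(2/7) = 0.516387; -(1/14)*log2(1/14) = 0.271954; -(4/7)*log2(4/7) = 0.461346. H = 0.271954 + 0.516387 + 0.271954 + 0.461346 = 1.5216

1.5216 bits


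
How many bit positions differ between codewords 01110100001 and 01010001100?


Count differing positions: . . ^ . . ^ . ^ ^ . ^ = 5 differences

5


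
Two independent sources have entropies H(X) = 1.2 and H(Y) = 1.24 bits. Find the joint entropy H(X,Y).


For independent variables, H(X,Y) = H(X) + H(Y) = 1.2 + 1.24 = 2.44

2.44 bits


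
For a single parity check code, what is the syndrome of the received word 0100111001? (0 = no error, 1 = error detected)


Syndrome = XOR of all bits = 0 XOR 1 XOR 0 XOR 0 XOR 1 XOR 1 XOR 1 XOR 0 XOR 0 XOR 1 = 1

1


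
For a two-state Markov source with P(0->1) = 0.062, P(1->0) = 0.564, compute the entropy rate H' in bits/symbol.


Stationary distribution: pi_0 = p10/(p01+p10) = 0.901, pi_1 = 0.099. Entropy rate H' = pi_0*H(p01) + pi_1*H(p10) = 0.901*0.3353 + 0.099*0.9881 = 0.4

0.4 bits/symbol


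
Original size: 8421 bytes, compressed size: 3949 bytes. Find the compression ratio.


Ratio = original / compressed = 8421 / 3949 = 2.1324

2.1324


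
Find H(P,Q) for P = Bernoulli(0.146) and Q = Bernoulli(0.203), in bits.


H(P,Q) = -p*log2(q) - (1-p)*log2(1-q). -0.146*log2(0.203) = 0.335865; -0.854*log2(0.797) = 0.279556. H(P,Q) = 0.335865 + 0.279556 = 0.6154

0.6154 bits


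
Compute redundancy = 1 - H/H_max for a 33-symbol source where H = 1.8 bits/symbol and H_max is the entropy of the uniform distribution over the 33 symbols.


H_max = log2(K) = log2(33) = 5.0444 bits/symbol. Redundancy = 1 - H/H_max = 1 - 1.8/5.0444 = 1 - 0.3568 = 0.6432

0.6432


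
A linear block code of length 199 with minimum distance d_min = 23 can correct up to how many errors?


Correction capability = floor((d-1)/2) = floor((23-1)/2) = 11

11 errors


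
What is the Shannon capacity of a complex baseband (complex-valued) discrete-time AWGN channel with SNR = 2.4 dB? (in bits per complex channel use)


SNR_linear = 10^(2.4/10) = 1.7378; C = log2(1 + SNR_linear) = log2(1 + 1.7378) = 1.453

1.453 bits/channel use


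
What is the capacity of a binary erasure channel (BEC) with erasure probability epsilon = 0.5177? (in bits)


C = 1 - epsilon = 1 - 0.5177 = 0.4823

0.4823 bits


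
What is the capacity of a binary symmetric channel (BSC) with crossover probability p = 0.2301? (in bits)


H(p) = -p*log2(p) - (1-p)*log2(1-p) = -0.2301*log2(0.2301) - 0.7699*log2(0.7699) = 0.487735 + 0.290450 = 0.7782. C = 1 - H(p) = 1 - 0.7782 = 0.2218

0.2218 bits


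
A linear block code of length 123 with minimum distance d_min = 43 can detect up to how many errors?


Detection capability = d_min - 1 = 43 - 1 = 42

42 errors


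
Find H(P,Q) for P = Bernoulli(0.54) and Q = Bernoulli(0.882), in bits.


H(P,Q) = -p*log2(q) - (1-p)*log2(1-q). -0.54*log2(0.882) = 0.097821; -0.46*log2(0.118) = 1.418245. H(P,Q) = 0.097821 + 1.418245 = 1.5161

1.5161 bits


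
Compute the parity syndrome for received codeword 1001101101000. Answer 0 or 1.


Syndrome = XOR of all bits = 1 XOR 0 XOR 0 XOR 1 XOR 1 XOR 0 XOR 1 XOR 1 XOR 0 XOR 1 XOR 0 XOR 0 XOR 0 = 0

0


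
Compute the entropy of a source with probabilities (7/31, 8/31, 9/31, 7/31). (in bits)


H = -sum(p_i * log2(p_i)). Terms: -(7/31)*log2(7/31) = 0.484771; -(8/31)*log2(8/31) = 0.504309; -(9/31)*log2(9/31) = 0.518014; -(7/31)*log2(7/31) = 0.484771. H = 0.484771 + 0.504309 + 0.518014 + 0.484771 = 1.9919

1.9919 bits


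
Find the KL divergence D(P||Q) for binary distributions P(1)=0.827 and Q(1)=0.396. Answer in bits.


KL = p*log2(p/q) + (1-p)*log2((1-p)/(1-q)) = 0.827*log2(0.827/0.396) + 0.173*log2(0.173/0.604) = 0.5665

0.5665 bits


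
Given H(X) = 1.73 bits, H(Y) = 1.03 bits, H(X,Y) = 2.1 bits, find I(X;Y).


I(X;Y) = H(X) + H(Y) - H(X,Y) = 1.73 + 1.03 - 2.1 = 0.66

0.66 bits


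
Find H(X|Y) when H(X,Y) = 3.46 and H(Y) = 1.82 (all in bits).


H(X|Y) = H(X,Y) - H(Y) = 3.46 - 1.82 = 1.64

1.64 bits


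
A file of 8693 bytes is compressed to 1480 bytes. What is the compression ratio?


Ratio = original / compressed = 8693 / 1480 = 5.8736

5.8736


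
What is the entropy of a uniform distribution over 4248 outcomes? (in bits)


H = log2(n) = log2(4248) = 12.0526

12.0526 bits


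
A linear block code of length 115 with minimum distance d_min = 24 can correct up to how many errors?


Correction capability = floor((d-1)/2) = floor((24-1)/2) = 11

11 errors


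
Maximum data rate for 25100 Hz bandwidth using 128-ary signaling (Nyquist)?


Rate = 2 * B * log2(M) = 2 * 25100 * 7.0 = 351400.0

351400.0 bps


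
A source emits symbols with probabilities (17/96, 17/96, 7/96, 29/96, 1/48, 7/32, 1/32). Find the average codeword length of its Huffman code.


Huffman construction (repeatedly merge the two least-probable nodes; each merge adds 1 bit to every symbol beneath it): 1/48 + 1/32 = 5/96; 5/96 + 7/96 = 1/8; 1/8 + 17/96 = 29/96; 17/96 + 7/32 = 19/48; 29/96 + 29/96 = 29/48; 19/48 + 29/48 = 1. Resulting codeword lengths (in the order the probabilities were given): (3, 2, 4, 2, 5, 2, 5). L_avg = sum(p_i * l_i) = 17/96*3 + 17/96*2 + 7/96*4 + 29/96*2 + 1/48*5 + 7/32*2 + 1/32*5 = 119/48 = 2.4792

2.4792 bits


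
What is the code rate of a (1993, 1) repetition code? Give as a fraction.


Rate = k/n = 1/1993

1/1993


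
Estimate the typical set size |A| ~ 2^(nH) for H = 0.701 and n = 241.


log2|A_typical| = nH = 241 * 0.701 = 168.941, so |A_typical| ~ 2^168.941 = 7.183e+50

7.183e+50


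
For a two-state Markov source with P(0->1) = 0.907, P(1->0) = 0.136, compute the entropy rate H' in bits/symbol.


Stationary distribution: pi_0 = p10/(p01+p10) = 0.1304, pi_1 = 0.8696. Entropy rate H' = pi_0*H(p01) + pi_1*H(p10) = 0.1304*0.4464 + 0.8696*0.5737 = 0.5571

0.5571 bits/symbol


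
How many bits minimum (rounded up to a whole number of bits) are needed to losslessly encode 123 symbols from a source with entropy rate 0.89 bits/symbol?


Minimum bits >= n * H = 123 * 0.89 = 109.47, rounded up to a whole number of bits = 110

110 bits


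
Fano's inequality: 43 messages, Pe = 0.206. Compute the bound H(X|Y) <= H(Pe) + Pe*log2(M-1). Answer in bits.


H(Pe) = -Pe*log2(Pe) - (1-Pe)*log2(1-Pe) = -0.206*log2(0.206) - 0.794*log2(0.794) = 0.469532 + 0.264235 = 0.7338. Pe*log2(M-1) = 0.206*log2(42) = 1.110817. Bound = H(Pe) + Pe*log2(M-1) = 0.469532 + 0.264235 + 1.110817 = 1.8446

1.8446 bits


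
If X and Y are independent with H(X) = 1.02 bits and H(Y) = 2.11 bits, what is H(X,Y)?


For independent variables, H(X,Y) = H(X) + H(Y) = 1.02 + 2.11 = 3.13

3.13 bits


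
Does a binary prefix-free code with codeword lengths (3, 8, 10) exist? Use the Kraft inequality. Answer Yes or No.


Kraft sum = sum(2^(-l_i)) = 0.1299, need <= 1. Result: satisfied (a binary prefix-free code with these lengths exists)

Yes


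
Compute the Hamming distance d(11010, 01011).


Count differing positions: ^ . . . ^ = 2 differences

2


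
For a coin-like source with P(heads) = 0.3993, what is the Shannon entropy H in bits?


H = -p*log2(p) - (1-p)*log2(1-p). -0.3993*log2(0.3993) = 0.528855; -0.6007*log2(0.6007) = 0.441685. H = 0.528855 + 0.441685 = 0.9705

0.9705 bits


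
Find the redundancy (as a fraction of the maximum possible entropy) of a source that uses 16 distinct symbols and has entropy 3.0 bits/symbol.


H_max = log2(K) = log2(16) = 4.0 bits/symbol. Redundancy = 1 - H/H_max = 1 - 3.0/4.0 = 1 - 0.75 = 0.25

0.25


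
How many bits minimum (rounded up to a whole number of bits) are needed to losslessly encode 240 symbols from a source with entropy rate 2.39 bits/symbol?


Minimum bits >= n * H = 240 * 2.39 = 573.6, rounded up to a whole number of bits = 574

574 bits


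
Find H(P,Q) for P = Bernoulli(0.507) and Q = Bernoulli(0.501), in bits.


H(P,Q) = -p*log2(q) - (1-p)*log2(1-q). -0.507*log2(0.501) = 0.505539; -0.493*log2(0.499) = 0.494424. H(P,Q) = 0.505539 + 0.494424 = 1.0

1.0 bits


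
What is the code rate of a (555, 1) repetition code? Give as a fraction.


Rate = k/n = 1/555

1/555


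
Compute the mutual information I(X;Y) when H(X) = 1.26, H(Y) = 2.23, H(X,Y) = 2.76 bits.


I(X;Y) = H(X) + H(Y) - H(X,Y) = 1.26 + 2.23 - 2.76 = 0.73

0.73 bits


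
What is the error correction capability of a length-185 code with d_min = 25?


Correction capability = floor((d-1)/2) = floor((25-1)/2) = 12

12 errors


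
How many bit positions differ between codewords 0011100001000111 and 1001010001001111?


Count differing positions: ^ . ^ . ^ ^ . . . . . . ^ . . . = 5 differences

5


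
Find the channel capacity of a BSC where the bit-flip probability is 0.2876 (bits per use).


H(p) = -p*log2(p) - (1-p)*log2(1-p) = -0.2876*log2(0.2876) - 0.7124*log2(0.7124) = 0.517066 + 0.348535 = 0.8656. C = 1 - H(p) = 1 - 0.8656 = 0.1344

0.1344 bits


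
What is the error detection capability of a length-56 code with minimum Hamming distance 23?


Detection capability = d_min - 1 = 23 - 1 = 22

22 errors


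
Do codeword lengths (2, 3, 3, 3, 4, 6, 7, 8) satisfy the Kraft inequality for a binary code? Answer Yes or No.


Kraft sum = sum(2^(-l_i)) = 0.7148, need <= 1. Result: satisfied (a binary prefix-free code with these lengths exists)

Yes


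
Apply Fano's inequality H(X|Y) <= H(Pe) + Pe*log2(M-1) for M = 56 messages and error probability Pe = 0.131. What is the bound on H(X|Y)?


H(Pe) = -Pe*log2(Pe) - (1-Pe)*log2(1-Pe) = -0.131*log2(0.131) - 0.869*log2(0.869) = 0.384139 + 0.176035 = 0.5602. Pe*log2(M-1) = 0.131*log2(55) = 0.757358. Bound = H(Pe) + Pe*log2(M-1) = 0.384139 + 0.176035 + 0.757358 = 1.3175

1.3175 bits


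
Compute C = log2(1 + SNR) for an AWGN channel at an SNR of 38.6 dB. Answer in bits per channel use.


SNR_linear = 10^(38.6/10) = 7244.3596; C = log2(1 + SNR_linear) = log2(1 + 7244.3596) = 12.8228

12.8228 bits/channel use


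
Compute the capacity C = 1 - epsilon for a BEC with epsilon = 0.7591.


C = 1 - epsilon = 1 - 0.7591 = 0.2409

0.2409 bits


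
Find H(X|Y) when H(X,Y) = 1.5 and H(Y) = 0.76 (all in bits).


H(X|Y) = H(X,Y) - H(Y) = 1.5 - 0.76 = 0.74

0.74 bits


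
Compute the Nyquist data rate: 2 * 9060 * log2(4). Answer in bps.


Rate = 2 * B * log2(M) = 2 * 9060 * 2.0 = 36240.0

36240.0 bps


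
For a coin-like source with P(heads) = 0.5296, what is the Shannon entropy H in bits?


H = -p*log2(p) - (1-p)*log2(1-p). -0.5296*log2(0.5296) = 0.485656; -0.4704*log2(0.4704) = 0.511814. H = 0.485656 + 0.511814 = 0.9975

0.9975 bits


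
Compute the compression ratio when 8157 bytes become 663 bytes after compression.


Ratio = original / compressed = 8157 / 663 = 12.3032

12.3032


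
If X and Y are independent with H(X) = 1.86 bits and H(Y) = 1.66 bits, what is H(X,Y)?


For independent variables, H(X,Y) = H(X) + H(Y) = 1.86 + 1.66 = 3.52

3.52 bits


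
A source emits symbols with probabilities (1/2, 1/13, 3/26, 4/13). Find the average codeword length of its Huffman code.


Huffman construction (repeatedly merge the two least-probable nodes; each merge adds 1 bit to every symbol beneath it): 1/13 + 3/26 = 5/26; 5/26 + 4/13 = 1/2; 1/2 + 1/2 = 1. Resulting codeword lengths (in the order the probabilities were given): (1, 3, 3, 2). L_avg = sum(p_i * l_i) = 1/2*1 + 1/13*3 + 3/26*3 + 4/13*2 = 22/13 = 1.6923

1.6923 bits


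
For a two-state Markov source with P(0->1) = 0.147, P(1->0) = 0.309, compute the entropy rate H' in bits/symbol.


Stationary distribution: pi_0 = p10/(p01+p10) = 0.6776, pi_1 = 0.3224. Entropy rate H' = pi_0*H(p01) + pi_1*H(p10) = 0.6776*0.6023 + 0.3224*0.892 = 0.6957

0.6957 bits/symbol


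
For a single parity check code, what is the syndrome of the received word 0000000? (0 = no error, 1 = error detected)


Syndrome = XOR of all bits = 0 XOR 0 XOR 0 XOR 0 XOR 0 XOR 0 XOR 0 = 0

0


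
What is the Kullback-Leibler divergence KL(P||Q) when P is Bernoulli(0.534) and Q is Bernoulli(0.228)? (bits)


KL = p*log2(p/q) + (1-p)*log2((1-p)/(1-q)) = 0.534*log2(0.534/0.228) + 0.466*log2(0.466/0.772) = 0.3163

0.3163 bits


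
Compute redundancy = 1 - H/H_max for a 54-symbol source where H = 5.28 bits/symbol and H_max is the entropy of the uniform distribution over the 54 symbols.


H_max = log2(K) = log2(54) = 5.7549 bits/symbol. Redundancy = 1 - H/H_max = 1 - 5.28/5.7549 = 1 - 0.9175 = 0.0825

0.0825


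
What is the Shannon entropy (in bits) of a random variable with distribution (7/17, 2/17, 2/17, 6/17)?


H = -sum(p_i * log2(p_i)). Terms: -(7/17)*log2(7/17) = 0.527103; -(2/17)*log2(2/17) = 0.363231; -(2/17)*log2(2/17) = 0.363231; -(6/17)*log2(6/17) = 0.530294. H = 0.527103 + 0.363231 + 0.363231 + 0.530294 = 1.7839

1.7839 bits


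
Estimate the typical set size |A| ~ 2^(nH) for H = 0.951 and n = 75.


log2|A_typical| = nH = 75 * 0.951 = 71.325, so |A_typical| ~ 2^71.325 = 2.958e+21

2.958e+21


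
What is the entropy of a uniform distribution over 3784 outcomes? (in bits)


H = log2(n) = log2(3784) = 11.8857

11.8857 bits


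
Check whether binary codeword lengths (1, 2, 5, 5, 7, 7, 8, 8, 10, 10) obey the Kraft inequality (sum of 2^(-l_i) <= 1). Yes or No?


Kraft sum = sum(2^(-l_i)) = 0.8379, need <= 1. Result: satisfied (a binary prefix-free code with these lengths exists)

Yes


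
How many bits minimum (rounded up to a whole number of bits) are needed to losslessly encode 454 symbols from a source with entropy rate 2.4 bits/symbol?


Minimum bits >= n * H = 454 * 2.4 = 1089.6, rounded up to a whole number of bits = 1090

1090 bits


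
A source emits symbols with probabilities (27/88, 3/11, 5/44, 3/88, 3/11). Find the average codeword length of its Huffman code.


Huffman construction (repeatedly merge the two least-probable nodes; each merge adds 1 bit to every symbol beneath it): 3/88 + 5/44 = 13/88; 13/88 + 3/11 = 37/88; 3/11 + 27/88 = 51/88; 37/88 + 51/88 = 1. Resulting codeword lengths (in the order the probabilities were given): (2, 2, 3, 3, 2). L_avg = sum(p_i * l_i) = 27/88*2 + 3/11*2 + 5/44*3 + 3/88*3 + 3/11*2 = 189/88 = 2.1477

2.1477 bits


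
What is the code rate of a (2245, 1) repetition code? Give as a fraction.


Rate = k/n = 1/2245

1/2245


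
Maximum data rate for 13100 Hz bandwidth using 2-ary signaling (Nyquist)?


Rate = 2 * B * log2(M) = 2 * 13100 * 1.0 = 26200.0

26200.0 bps


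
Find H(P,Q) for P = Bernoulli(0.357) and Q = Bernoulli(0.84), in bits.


H(P,Q) = -p*log2(q) - (1-p)*log2(1-q). -0.357*log2(0.84) = 0.089799; -0.643*log2(0.16) = 1.700000. H(P,Q) = 0.089799 + 1.700000 = 1.7898

1.7898 bits


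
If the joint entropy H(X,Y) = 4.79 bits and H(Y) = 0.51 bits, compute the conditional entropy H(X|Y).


H(X|Y) = H(X,Y) - H(Y) = 4.79 - 0.51 = 4.28

4.28 bits


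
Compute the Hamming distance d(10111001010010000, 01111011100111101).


Count differing positions: ^ ^ . . . . ^ . ^ ^ . ^ . ^ ^ . ^ = 9 differences

9


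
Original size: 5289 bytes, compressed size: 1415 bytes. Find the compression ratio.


Ratio = original / compressed = 5289 / 1415 = 3.7378

3.7378


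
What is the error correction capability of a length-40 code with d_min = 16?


Correction capability = floor((d-1)/2) = floor((16-1)/2) = 7

7 errors


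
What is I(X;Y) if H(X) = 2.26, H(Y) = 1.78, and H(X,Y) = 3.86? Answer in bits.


I(X;Y) = H(X) + H(Y) - H(X,Y) = 2.26 + 1.78 - 3.86 = 0.18

0.18 bits


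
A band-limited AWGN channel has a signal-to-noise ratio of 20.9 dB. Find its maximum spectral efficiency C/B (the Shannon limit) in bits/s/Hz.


SNR_linear = 10^(20.9/10) = 123.0269; C/B = log2(1 + SNR_linear) = log2(1 + 123.0269) = 6.9545

6.9545 bits/s/Hz


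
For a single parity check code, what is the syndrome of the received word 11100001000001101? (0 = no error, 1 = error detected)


Syndrome = XOR of all bits = 1 XOR 1 XOR 1 XOR 0 XOR 0 XOR 0 XOR 0 XOR 1 XOR 0 XOR 0 XOR 0 XOR 0 XOR 0 XOR 1 XOR 1 XOR 0 XOR 1 = 1

1


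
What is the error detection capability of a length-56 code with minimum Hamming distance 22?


Detection capability = d_min - 1 = 22 - 1 = 21

21 errors


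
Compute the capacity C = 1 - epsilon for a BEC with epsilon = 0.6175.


C = 1 - epsilon = 1 - 0.6175 = 0.3825

0.3825 bits


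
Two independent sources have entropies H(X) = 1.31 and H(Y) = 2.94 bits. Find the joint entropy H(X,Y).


For independent variables, H(X,Y) = H(X) + H(Y) = 1.31 + 2.94 = 4.25

4.25 bits


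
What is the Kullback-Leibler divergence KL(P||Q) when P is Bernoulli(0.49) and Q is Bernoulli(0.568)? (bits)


KL = p*log2(p/q) + (1-p)*log2((1-p)/(1-q)) = 0.49*log2(0.49/0.568) + 0.51*log2(0.51/0.432) = 0.0177

0.0177 bits


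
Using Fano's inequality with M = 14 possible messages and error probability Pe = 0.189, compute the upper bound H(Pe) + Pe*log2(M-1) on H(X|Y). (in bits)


H(Pe) = -Pe*log2(Pe) - (1-Pe)*log2(1-Pe) = -0.189*log2(0.189) - 0.811*log2(0.811) = 0.454269 + 0.245105 = 0.6994. Pe*log2(M-1) = 0.189*log2(13) = 0.699383. Bound = H(Pe) + Pe*log2(M-1) = 0.454269 + 0.245105 + 0.699383 = 1.3988

1.3988 bits


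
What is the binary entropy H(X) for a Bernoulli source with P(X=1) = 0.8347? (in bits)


H = -p*log2(p) - (1-p)*log2(1-p). -0.8347*log2(0.8347) = 0.217582; -0.1653*log2(0.1653) = 0.429258. H = 0.217582 + 0.429258 = 0.6468

0.6468 bits


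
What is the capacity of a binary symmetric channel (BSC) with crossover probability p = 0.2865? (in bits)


H(p) = -p*log2(p) - (1-p)*log2(1-p) = -0.2865*log2(0.2865) - 0.7135*log2(0.7135) = 0.516672 + 0.347485 = 0.8642. C = 1 - H(p) = 1 - 0.8642 = 0.1358

0.1358 bits


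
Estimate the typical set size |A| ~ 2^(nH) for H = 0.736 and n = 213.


log2|A_typical| = nH = 213 * 0.736 = 156.768, so |A_typical| ~ 2^156.768 = 1.556e+47

1.556e+47


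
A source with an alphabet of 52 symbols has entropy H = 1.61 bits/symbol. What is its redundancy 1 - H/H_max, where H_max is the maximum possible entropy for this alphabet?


H_max = log2(K) = log2(52) = 5.7004 bits/symbol. Redundancy = 1 - H/H_max = 1 - 1.61/5.7004 = 1 - 0.2824 = 0.7176

0.7176


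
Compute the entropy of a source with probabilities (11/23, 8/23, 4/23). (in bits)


H = -sum(p_i * log2(p_i)). Terms: -(11/23)*log2(11/23) = 0.508932; -(8/23)*log2(8/23) = 0.529935; -(4/23)*log2(4/23) = 0.438880. H = 0.508932 + 0.529935 + 0.438880 = 1.4777

1.4777 bits


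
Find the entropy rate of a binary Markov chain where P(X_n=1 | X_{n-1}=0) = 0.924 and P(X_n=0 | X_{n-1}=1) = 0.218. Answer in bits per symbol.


Stationary distribution: pi_0 = p10/(p01+p10) = 0.1909, pi_1 = 0.8091. Entropy rate H' = pi_0*H(p01) + pi_1*H(p10) = 0.1909*0.3879 + 0.8091*0.7565 = 0.6861

0.6861 bits/symbol


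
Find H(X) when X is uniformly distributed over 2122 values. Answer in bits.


H = log2(n) = log2(2122) = 11.0512

11.0512 bits


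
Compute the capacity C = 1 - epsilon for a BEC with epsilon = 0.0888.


C = 1 - epsilon = 1 - 0.0888 = 0.9112

0.9112 bits


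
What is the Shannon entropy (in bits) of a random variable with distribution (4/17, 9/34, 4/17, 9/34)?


H = -sum(p_i * log2(p_i)). Terms: -(4/17)*log2(4/17) = 0.491168; -(9/34)*log2(9/34) = 0.507584; -(4/17)*log2(4/17) = 0.491168; -(9/34)*log2(9/34) = 0.507584. H = 0.491168 + 0.507584 + 0.491168 + 0.507584 = 1.9975

1.9975 bits


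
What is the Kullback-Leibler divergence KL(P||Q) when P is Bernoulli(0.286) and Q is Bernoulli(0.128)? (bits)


KL = p*log2(p/q) + (1-p)*log2((1-p)/(1-q)) = 0.286*log2(0.286/0.128) + 0.714*log2(0.714/0.872) = 0.1258

0.1258 bits


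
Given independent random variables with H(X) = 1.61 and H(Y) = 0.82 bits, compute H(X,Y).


For independent variables, H(X,Y) = H(X) + H(Y) = 1.61 + 0.82 = 2.43

2.43 bits


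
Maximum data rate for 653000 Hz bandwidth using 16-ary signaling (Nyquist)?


Rate = 2 * B * log2(M) = 2 * 653000 * 4.0 = 5224000.0

5224000.0 bps


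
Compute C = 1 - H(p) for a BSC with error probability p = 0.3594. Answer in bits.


H(p) = -p*log2(p) - (1-p)*log2(1-p) = -0.3594*log2(0.3594) - 0.6406*log2(0.6406) = 0.530596 + 0.411588 = 0.9422. C = 1 - H(p) = 1 - 0.9422 = 0.0578

0.0578 bits


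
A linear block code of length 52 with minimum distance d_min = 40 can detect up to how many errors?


Detection capability = d_min - 1 = 40 - 1 = 39

39 errors


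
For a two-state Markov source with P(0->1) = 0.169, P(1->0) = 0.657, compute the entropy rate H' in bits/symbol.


Stationary distribution: pi_0 = p10/(p01+p10) = 0.7954, pi_1 = 0.2046. Entropy rate H' = pi_0*H(p01) + pi_1*H(p10) = 0.7954*0.6554 + 0.2046*0.9277 = 0.7111

0.7111 bits/symbol


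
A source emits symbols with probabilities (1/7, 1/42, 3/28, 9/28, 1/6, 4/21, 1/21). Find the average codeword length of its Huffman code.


Huffman construction (repeatedly merge the two least-probable nodes; each merge adds 1 bit to every symbol beneath it): 1/42 + 1/21 = 1/14; 1/14 + 3/28 = 5/28; 1/7 + 1/6 = 13/42; 5/28 + 4/21 = 31/84; 13/42 + 9/28 = 53/84; 31/84 + 53/84 = 1. Resulting codeword lengths (in the order the probabilities were given): (3, 4, 3, 2, 3, 2, 4). L_avg = sum(p_i * l_i) = 1/7*3 + 1/42*4 + 3/28*3 + 9/28*2 + 1/6*3 + 4/21*2 + 1/21*4 = 215/84 = 2.5595

2.5595 bits


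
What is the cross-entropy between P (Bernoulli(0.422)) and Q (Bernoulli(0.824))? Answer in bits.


H(P,Q) = -p*log2(q) - (1-p)*log2(1-q). -0.422*log2(0.824) = 0.117858; -0.578*log2(0.176) = 1.448672. H(P,Q) = 0.117858 + 1.448672 = 1.5665

1.5665 bits


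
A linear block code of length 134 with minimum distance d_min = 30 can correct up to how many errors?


Correction capability = floor((d-1)/2) = floor((30-1)/2) = 14

14 errors


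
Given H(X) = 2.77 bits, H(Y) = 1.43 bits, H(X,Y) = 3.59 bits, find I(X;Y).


I(X;Y) = H(X) + H(Y) - H(X,Y) = 2.77 + 1.43 - 3.59 = 0.61

0.61 bits


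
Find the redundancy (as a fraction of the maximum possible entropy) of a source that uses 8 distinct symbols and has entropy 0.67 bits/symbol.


H_max = log2(K) = log2(8) = 3.0 bits/symbol. Redundancy = 1 - H/H_max = 1 - 0.67/3.0 = 1 - 0.2233 = 0.7767

0.7767


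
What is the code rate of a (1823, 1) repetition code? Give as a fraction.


Rate = k/n = 1/1823

1/1823


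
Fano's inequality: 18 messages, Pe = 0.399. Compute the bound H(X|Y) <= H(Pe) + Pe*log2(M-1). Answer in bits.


H(Pe) = -Pe*log2(Pe) - (1-Pe)*log2(1-Pe) = -0.399*log2(0.399) - 0.601*log2(0.601) = 0.528890 + 0.441472 = 0.9704. Pe*log2(M-1) = 0.399*log2(17) = 1.630898. Bound = H(Pe) + Pe*log2(M-1) = 0.528890 + 0.441472 + 1.630898 = 2.6013

2.6013 bits


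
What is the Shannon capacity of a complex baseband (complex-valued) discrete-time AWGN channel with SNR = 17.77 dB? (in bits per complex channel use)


SNR_linear = 10^(17.77/10) = 59.8412; C = log2(1 + SNR_linear) = log2(1 + 59.8412) = 5.927

5.927 bits/channel use


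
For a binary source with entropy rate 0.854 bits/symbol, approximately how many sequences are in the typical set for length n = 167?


log2|A_typical| = nH = 167 * 0.854 = 142.618, so |A_typical| ~ 2^142.618 = 8.556e+42

8.556e+42


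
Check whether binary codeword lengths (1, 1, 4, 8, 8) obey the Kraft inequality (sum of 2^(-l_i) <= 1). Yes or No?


Kraft sum = sum(2^(-l_i)) = 1.0703, need <= 1. Result: violated (a binary prefix-free code with these lengths cannot exist)

No


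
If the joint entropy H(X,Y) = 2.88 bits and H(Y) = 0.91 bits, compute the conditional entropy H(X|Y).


H(X|Y) = H(X,Y) - H(Y) = 2.88 - 0.91 = 1.97

1.97 bits


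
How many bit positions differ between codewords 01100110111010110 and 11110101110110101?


Count differing positions: ^ . . ^ . . ^ ^ . . ^ ^ . . . ^ ^ = 8 differences

8


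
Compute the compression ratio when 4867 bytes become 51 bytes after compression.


Ratio = original / compressed = 4867 / 51 = 95.4314

95.4314


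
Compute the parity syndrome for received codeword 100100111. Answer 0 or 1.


Syndrome = XOR of all bits = 1 XOR 0 XOR 0 XOR 1 XOR 0 XOR 0 XOR 1 XOR 1 XOR 1 = 1

1


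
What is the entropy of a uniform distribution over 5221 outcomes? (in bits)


H = log2(n) = log2(5221) = 12.3501

12.3501 bits


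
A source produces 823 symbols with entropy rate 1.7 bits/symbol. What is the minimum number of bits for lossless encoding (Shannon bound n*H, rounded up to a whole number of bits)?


Minimum bits >= n * H = 823 * 1.7 = 1399.1, rounded up to a whole number of bits = 1400

1400 bits


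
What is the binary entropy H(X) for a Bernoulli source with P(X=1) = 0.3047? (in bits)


H = -p*log2(p) - (1-p)*log2(1-p). -0.3047*log2(0.3047) = 0.522420; -0.6953*log2(0.6953) = 0.364541. H = 0.522420 + 0.364541 = 0.887

0.887 bits


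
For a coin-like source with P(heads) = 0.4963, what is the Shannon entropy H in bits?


H = -p*log2(p) - (1-p)*log2(1-p). -0.4963*log2(0.4963) = 0.501618; -0.5037*log2(0.5037) = 0.498342. H = 0.501618 + 0.498342 = 1.0

1.0 bits


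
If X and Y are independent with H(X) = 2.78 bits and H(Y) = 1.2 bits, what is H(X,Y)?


For independent variables, H(X,Y) = H(X) + H(Y) = 2.78 + 1.2 = 3.98

3.98 bits


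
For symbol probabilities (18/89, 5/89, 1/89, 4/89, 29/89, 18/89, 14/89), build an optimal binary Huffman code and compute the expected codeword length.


Huffman construction (repeatedly merge the two least-probable nodes; each merge adds 1 bit to every symbol beneath it): 1/89 + 4/89 = 5/89; 5/89 + 5/89 = 10/89; 10/89 + 14/89 = 24/89; 18/89 + 18/89 = 36/89; 24/89 + 29/89 = 53/89; 36/89 + 53/89 = 1. Resulting codeword lengths (in the order the probabilities were given): (2, 4, 5, 5, 2, 2, 3). L_avg = sum(p_i * l_i) = 18/89*2 + 5/89*4 + 1/89*5 + 4/89*5 + 29/89*2 + 18/89*2 + 14/89*3 = 217/89 = 2.4382

2.4382 bits


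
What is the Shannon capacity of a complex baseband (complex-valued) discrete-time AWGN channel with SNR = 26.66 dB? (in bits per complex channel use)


SNR_linear = 10^(26.66/10) = 463.4469; C = log2(1 + SNR_linear) = log2(1 + 463.4469) = 8.8594

8.8594 bits/channel use


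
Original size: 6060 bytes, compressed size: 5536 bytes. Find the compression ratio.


Ratio = original / compressed = 6060 / 5536 = 1.0947

1.0947


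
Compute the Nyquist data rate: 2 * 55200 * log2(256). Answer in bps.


Rate = 2 * B * log2(M) = 2 * 55200 * 8.0 = 883200.0

883200.0 bps


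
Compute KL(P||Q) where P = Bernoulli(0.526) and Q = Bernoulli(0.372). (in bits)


KL = p*log2(p/q) + (1-p)*log2((1-p)/(1-q)) = 0.526*log2(0.526/0.372) + 0.474*log2(0.474/0.628) = 0.0705

0.0705 bits


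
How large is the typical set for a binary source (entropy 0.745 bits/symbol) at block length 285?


log2|A_typical| = nH = 285 * 0.745 = 212.325, so |A_typical| ~ 2^212.325 = 8.245e+63

8.245e+63


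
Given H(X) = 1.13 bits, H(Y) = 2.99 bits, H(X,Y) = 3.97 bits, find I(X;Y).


I(X;Y) = H(X) + H(Y) - H(X,Y) = 1.13 + 2.99 - 3.97 = 0.15

0.15 bits


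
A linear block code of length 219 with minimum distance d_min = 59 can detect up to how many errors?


Detection capability = d_min - 1 = 59 - 1 = 58

58 errors


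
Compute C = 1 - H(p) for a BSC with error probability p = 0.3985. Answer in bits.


H(p) = -p*log2(p) - (1-p)*log2(1-p) = -0.3985*log2(0.3985) - 0.6015*log2(0.6015) = 0.528948 + 0.441118 = 0.9701. C = 1 - H(p) = 1 - 0.9701 = 0.0299

0.0299 bits


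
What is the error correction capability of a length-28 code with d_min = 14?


Correction capability = floor((d-1)/2) = floor((14-1)/2) = 6

6 errors


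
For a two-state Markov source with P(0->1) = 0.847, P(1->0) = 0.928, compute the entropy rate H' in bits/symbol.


Stationary distribution: pi_0 = p10/(p01+p10) = 0.5228, pi_1 = 0.4772. Entropy rate H' = pi_0*H(p01) + pi_1*H(p10) = 0.5228*0.6173 + 0.4772*0.3733 = 0.5009

0.5009 bits/symbol


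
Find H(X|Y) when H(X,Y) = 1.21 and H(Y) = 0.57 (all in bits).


H(X|Y) = H(X,Y) - H(Y) = 1.21 - 0.57 = 0.64

0.64 bits


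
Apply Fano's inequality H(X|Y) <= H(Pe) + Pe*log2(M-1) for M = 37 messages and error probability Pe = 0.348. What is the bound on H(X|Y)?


H(Pe) = -Pe*log2(Pe) - (1-Pe)*log2(1-Pe) = -0.348*log2(0.348) - 0.652*log2(0.652) = 0.529949 + 0.402321 = 0.9323. Pe*log2(M-1) = 0.348*log2(36) = 1.799134. Bound = H(Pe) + Pe*log2(M-1) = 0.529949 + 0.402321 + 1.799134 = 2.7314

2.7314 bits


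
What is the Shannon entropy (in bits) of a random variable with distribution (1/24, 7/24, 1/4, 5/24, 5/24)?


H = -sum(p_i * log2(p_i)). Terms: -(1/24)*log2(1/24) = 0.191040; -(7/24)*log2(7/24) = 0.518469; -(1/4)*log2(1/4) = 0.500000; -(5/24)*log2(5/24) = 0.471466; -(5/24)*log2(5/24) = 0.471466. H = 0.191040 + 0.518469 + 0.500000 + 0.471466 + 0.471466 = 2.1524

2.1524 bits


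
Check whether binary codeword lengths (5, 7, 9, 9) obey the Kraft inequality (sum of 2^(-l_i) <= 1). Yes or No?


Kraft sum = sum(2^(-l_i)) = 0.043, need <= 1. Result: satisfied (a binary prefix-free code with these lengths exists)

Yes


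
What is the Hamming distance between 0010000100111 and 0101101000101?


Count differing positions: . ^ ^ ^ ^ . ^ ^ . . . ^ . = 7 differences

7


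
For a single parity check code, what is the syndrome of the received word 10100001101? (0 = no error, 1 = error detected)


Syndrome = XOR of all bits = 1 XOR 0 XOR 1 XOR 0 XOR 0 XOR 0 XOR 0 XOR 1 XOR 1 XOR 0 XOR 1 = 1

1


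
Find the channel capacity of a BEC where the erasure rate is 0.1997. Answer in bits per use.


C = 1 - epsilon = 1 - 0.1997 = 0.8003

0.8003 bits


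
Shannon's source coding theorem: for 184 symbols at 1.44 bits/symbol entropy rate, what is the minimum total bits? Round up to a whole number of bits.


Minimum bits >= n * H = 184 * 1.44 = 264.96, rounded up to a whole number of bits = 265

265 bits


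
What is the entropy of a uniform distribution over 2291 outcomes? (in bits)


H = log2(n) = log2(2291) = 11.1618

11.1618 bits


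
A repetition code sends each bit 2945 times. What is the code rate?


Rate = k/n = 1/2945

1/2945


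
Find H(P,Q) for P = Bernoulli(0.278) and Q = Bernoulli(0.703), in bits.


H(P,Q) = -p*log2(q) - (1-p)*log2(1-q). -0.278*log2(0.703) = 0.141336; -0.722*log2(0.297) = 1.264558. H(P,Q) = 0.141336 + 1.264558 = 1.4059

1.4059 bits


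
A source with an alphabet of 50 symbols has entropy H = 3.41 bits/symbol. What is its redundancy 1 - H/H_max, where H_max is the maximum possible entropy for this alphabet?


H_max = log2(K) = log2(50) = 5.6439 bits/symbol. Redundancy = 1 - H/H_max = 1 - 3.41/5.6439 = 1 - 0.6042 = 0.3958

0.3958


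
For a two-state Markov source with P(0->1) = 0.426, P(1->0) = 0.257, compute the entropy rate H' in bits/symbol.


Stationary distribution: pi_0 = p10/(p01+p10) = 0.3763, pi_1 = 0.6237. Entropy rate H' = pi_0*H(p01) + pi_1*H(p10) = 0.3763*0.9841 + 0.6237*0.8222 = 0.8831

0.8831 bits/symbol


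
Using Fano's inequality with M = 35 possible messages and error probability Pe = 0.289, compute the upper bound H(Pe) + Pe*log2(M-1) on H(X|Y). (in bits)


H(Pe) = -Pe*log2(Pe) - (1-Pe)*log2(1-Pe) = -0.289*log2(0.289) - 0.711*log2(0.711) = 0.517558 + 0.349868 = 0.8674. Pe*log2(M-1) = 0.289*log2(34) = 1.470277. Bound = H(Pe) + Pe*log2(M-1) = 0.517558 + 0.349868 + 1.470277 = 2.3377

2.3377 bits


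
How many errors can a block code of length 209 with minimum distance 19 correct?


Correction capability = floor((d-1)/2) = floor((19-1)/2) = 9

9 errors


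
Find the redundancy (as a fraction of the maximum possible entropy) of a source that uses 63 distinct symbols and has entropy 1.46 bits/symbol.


H_max = log2(K) = log2(63) = 5.9773 bits/symbol. Redundancy = 1 - H/H_max = 1 - 1.46/5.9773 = 1 - 0.2443 = 0.7557

0.7557


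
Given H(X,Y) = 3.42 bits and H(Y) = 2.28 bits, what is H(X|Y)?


H(X|Y) = H(X,Y) - H(Y) = 3.42 - 2.28 = 1.14

1.14 bits


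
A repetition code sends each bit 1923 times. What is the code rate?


Rate = k/n = 1/1923

1/1923


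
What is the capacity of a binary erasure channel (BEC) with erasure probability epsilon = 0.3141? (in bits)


C = 1 - epsilon = 1 - 0.3141 = 0.6859

0.6859 bits


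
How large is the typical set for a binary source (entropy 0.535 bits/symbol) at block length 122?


log2|A_typical| = nH = 122 * 0.535 = 65.27, so |A_typical| ~ 2^65.27 = 4.449e+19

4.449e+19


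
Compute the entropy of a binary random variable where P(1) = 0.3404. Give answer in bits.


H = -p*log2(p) - (1-p)*log2(1-p). -0.3404*log2(0.3404) = 0.529219; -0.6596*log2(0.6596) = 0.395982. H = 0.529219 + 0.395982 = 0.9252

0.9252 bits


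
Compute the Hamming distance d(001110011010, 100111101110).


Count differing positions: ^ . ^ . . ^ ^ ^ . ^ . . = 6 differences

6


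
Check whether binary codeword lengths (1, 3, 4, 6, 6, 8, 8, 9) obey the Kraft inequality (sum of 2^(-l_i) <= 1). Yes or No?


Kraft sum = sum(2^(-l_i)) = 0.7285, need <= 1. Result: satisfied (a binary prefix-free code with these lengths exists)

Yes


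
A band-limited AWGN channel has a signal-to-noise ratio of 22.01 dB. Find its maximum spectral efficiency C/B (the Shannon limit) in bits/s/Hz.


SNR_linear = 10^(22.01/10) = 158.8547; C/B = log2(1 + SNR_linear) = log2(1 + 158.8547) = 7.3206

7.3206 bits/s/Hz


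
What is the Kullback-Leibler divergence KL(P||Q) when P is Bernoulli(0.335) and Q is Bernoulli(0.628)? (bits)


KL = p*log2(p/q) + (1-p)*log2((1-p)/(1-q)) = 0.335*log2(0.335/0.628) + 0.665*log2(0.665/0.372) = 0.2536

0.2536 bits


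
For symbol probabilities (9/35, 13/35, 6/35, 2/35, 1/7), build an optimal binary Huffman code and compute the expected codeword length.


Huffman construction (repeatedly merge the two least-probable nodes; each merge adds 1 bit to every symbol beneath it): 2/35 + 1/7 = 1/5; 6/35 + 1/5 = 13/35; 9/35 + 13/35 = 22/35; 13/35 + 22/35 = 1. Resulting codeword lengths (in the order the probabilities were given): (2, 2, 2, 3, 3). L_avg = sum(p_i * l_i) = 9/35*2 + 13/35*2 + 6/35*2 + 2/35*3 + 1/7*3 = 11/5 = 2.2

2.2 bits


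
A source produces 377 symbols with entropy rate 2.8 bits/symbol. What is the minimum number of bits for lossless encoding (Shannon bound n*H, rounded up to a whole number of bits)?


Minimum bits >= n * H = 377 * 2.8 = 1055.6, rounded up to a whole number of bits = 1056

1056 bits


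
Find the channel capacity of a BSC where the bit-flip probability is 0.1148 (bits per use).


H(p) = -p*log2(p) - (1-p)*log2(1-p) = -0.1148*log2(0.1148) - 0.8852*log2(0.8852) = 0.358498 + 0.155728 = 0.5142. C = 1 - H(p) = 1 - 0.5142 = 0.4858

0.4858 bits


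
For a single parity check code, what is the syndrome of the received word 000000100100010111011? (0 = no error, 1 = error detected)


Syndrome = XOR of all bits = 0 XOR 0 XOR 0 XOR 0 XOR 0 XOR 0 XOR 1 XOR 0 XOR 0 XOR 1 XOR 0 XOR 0 XOR 0 XOR 1 XOR 0 XOR 1 XOR 1 XOR 1 XOR 0 XOR 1 XOR 1 = 0

0


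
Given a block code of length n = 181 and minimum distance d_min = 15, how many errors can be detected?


Detection capability = d_min - 1 = 15 - 1 = 14

14 errors


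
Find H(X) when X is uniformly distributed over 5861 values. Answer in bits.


H = log2(n) = log2(5861) = 12.5169

12.5169 bits


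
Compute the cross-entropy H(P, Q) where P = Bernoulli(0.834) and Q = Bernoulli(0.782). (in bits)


H(P,Q) = -p*log2(q) - (1-p)*log2(1-q). -0.834*log2(0.782) = 0.295869; -0.166*log2(0.218) = 0.364802. H(P,Q) = 0.295869 + 0.364802 = 0.6607

0.6607 bits


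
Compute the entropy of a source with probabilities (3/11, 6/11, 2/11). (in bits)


H = -sum(p_i * log2(p_i)). Terms: -(3/11)*log2(3/11) = 0.511219; -(6/11)*log2(6/11) = 0.476983; -(2/11)*log2(2/11) = 0.447169. H = 0.511219 + 0.476983 + 0.447169 = 1.4354

1.4354 bits
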